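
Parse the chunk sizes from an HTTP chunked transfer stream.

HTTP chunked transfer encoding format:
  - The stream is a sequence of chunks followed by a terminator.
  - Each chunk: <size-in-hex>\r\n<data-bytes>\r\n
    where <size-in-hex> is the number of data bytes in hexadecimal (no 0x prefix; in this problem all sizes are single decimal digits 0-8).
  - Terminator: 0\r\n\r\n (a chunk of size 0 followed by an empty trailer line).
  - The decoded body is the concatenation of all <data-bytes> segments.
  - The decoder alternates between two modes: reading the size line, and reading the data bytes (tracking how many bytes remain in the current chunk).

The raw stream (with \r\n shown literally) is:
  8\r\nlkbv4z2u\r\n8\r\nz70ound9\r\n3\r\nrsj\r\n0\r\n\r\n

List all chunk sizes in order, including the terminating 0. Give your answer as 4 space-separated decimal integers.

Answer: 8 8 3 0

Derivation:
Chunk 1: stream[0..1]='8' size=0x8=8, data at stream[3..11]='lkbv4z2u' -> body[0..8], body so far='lkbv4z2u'
Chunk 2: stream[13..14]='8' size=0x8=8, data at stream[16..24]='z70ound9' -> body[8..16], body so far='lkbv4z2uz70ound9'
Chunk 3: stream[26..27]='3' size=0x3=3, data at stream[29..32]='rsj' -> body[16..19], body so far='lkbv4z2uz70ound9rsj'
Chunk 4: stream[34..35]='0' size=0 (terminator). Final body='lkbv4z2uz70ound9rsj' (19 bytes)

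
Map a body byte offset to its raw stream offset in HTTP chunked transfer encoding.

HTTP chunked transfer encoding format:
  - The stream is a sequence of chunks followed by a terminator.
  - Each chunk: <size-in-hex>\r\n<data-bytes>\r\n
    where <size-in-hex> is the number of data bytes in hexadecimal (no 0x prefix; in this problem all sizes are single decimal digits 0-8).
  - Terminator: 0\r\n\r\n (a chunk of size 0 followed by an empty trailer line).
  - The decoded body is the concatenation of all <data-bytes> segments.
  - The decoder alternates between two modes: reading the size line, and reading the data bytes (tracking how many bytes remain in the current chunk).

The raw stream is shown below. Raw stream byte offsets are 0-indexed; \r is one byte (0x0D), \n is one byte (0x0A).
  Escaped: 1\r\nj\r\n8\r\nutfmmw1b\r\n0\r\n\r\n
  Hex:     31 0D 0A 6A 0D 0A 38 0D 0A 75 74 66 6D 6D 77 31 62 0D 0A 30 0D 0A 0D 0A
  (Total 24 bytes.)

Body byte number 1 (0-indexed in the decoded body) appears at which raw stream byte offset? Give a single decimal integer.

Answer: 9

Derivation:
Chunk 1: stream[0..1]='1' size=0x1=1, data at stream[3..4]='j' -> body[0..1], body so far='j'
Chunk 2: stream[6..7]='8' size=0x8=8, data at stream[9..17]='utfmmw1b' -> body[1..9], body so far='jutfmmw1b'
Chunk 3: stream[19..20]='0' size=0 (terminator). Final body='jutfmmw1b' (9 bytes)
Body byte 1 at stream offset 9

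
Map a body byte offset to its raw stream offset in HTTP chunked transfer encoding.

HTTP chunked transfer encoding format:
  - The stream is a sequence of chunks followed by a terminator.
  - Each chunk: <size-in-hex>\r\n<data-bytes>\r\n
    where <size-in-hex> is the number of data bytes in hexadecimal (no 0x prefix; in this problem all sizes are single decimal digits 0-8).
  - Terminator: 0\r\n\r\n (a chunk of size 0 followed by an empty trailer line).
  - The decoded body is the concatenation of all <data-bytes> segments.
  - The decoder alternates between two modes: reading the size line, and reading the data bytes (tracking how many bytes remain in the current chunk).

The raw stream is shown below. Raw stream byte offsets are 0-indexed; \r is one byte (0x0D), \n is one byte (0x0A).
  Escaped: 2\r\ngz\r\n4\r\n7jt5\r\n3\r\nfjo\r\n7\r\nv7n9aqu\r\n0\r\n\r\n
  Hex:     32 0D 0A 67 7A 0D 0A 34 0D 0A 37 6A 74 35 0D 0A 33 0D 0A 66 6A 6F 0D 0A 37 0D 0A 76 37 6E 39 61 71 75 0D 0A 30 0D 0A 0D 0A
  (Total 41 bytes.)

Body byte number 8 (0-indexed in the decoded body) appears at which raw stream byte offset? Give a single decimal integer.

Answer: 21

Derivation:
Chunk 1: stream[0..1]='2' size=0x2=2, data at stream[3..5]='gz' -> body[0..2], body so far='gz'
Chunk 2: stream[7..8]='4' size=0x4=4, data at stream[10..14]='7jt5' -> body[2..6], body so far='gz7jt5'
Chunk 3: stream[16..17]='3' size=0x3=3, data at stream[19..22]='fjo' -> body[6..9], body so far='gz7jt5fjo'
Chunk 4: stream[24..25]='7' size=0x7=7, data at stream[27..34]='v7n9aqu' -> body[9..16], body so far='gz7jt5fjov7n9aqu'
Chunk 5: stream[36..37]='0' size=0 (terminator). Final body='gz7jt5fjov7n9aqu' (16 bytes)
Body byte 8 at stream offset 21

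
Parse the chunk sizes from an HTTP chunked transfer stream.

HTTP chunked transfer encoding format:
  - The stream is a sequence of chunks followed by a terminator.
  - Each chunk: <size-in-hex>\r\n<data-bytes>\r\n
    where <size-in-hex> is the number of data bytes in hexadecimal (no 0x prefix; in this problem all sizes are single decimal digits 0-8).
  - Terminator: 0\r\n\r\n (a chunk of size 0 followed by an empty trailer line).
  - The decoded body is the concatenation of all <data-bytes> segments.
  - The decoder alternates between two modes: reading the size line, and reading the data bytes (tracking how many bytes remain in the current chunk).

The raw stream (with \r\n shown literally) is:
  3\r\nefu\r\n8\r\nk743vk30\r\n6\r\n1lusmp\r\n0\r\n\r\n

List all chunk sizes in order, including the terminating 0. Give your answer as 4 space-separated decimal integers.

Answer: 3 8 6 0

Derivation:
Chunk 1: stream[0..1]='3' size=0x3=3, data at stream[3..6]='efu' -> body[0..3], body so far='efu'
Chunk 2: stream[8..9]='8' size=0x8=8, data at stream[11..19]='k743vk30' -> body[3..11], body so far='efuk743vk30'
Chunk 3: stream[21..22]='6' size=0x6=6, data at stream[24..30]='1lusmp' -> body[11..17], body so far='efuk743vk301lusmp'
Chunk 4: stream[32..33]='0' size=0 (terminator). Final body='efuk743vk301lusmp' (17 bytes)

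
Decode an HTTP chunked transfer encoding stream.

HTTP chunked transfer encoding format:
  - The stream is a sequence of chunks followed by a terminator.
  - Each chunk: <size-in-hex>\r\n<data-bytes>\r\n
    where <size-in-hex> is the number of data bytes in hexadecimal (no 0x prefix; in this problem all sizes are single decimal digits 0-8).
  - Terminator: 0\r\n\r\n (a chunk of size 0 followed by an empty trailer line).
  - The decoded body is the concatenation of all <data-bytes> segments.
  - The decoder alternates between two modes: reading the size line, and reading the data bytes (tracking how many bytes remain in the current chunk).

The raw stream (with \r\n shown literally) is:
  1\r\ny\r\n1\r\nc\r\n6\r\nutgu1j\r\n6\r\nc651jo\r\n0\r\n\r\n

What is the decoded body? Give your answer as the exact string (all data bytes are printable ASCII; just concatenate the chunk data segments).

Answer: ycutgu1jc651jo

Derivation:
Chunk 1: stream[0..1]='1' size=0x1=1, data at stream[3..4]='y' -> body[0..1], body so far='y'
Chunk 2: stream[6..7]='1' size=0x1=1, data at stream[9..10]='c' -> body[1..2], body so far='yc'
Chunk 3: stream[12..13]='6' size=0x6=6, data at stream[15..21]='utgu1j' -> body[2..8], body so far='ycutgu1j'
Chunk 4: stream[23..24]='6' size=0x6=6, data at stream[26..32]='c651jo' -> body[8..14], body so far='ycutgu1jc651jo'
Chunk 5: stream[34..35]='0' size=0 (terminator). Final body='ycutgu1jc651jo' (14 bytes)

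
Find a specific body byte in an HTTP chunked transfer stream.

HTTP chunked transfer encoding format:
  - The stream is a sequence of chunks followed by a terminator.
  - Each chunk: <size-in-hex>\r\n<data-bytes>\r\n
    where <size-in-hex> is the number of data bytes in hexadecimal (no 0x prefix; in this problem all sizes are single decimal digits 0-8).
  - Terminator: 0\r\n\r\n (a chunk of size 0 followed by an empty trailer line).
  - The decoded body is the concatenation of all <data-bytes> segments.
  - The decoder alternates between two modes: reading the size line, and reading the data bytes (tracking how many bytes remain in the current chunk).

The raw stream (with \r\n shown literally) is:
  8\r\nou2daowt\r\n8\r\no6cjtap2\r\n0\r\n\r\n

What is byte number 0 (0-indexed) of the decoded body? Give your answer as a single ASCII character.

Chunk 1: stream[0..1]='8' size=0x8=8, data at stream[3..11]='ou2daowt' -> body[0..8], body so far='ou2daowt'
Chunk 2: stream[13..14]='8' size=0x8=8, data at stream[16..24]='o6cjtap2' -> body[8..16], body so far='ou2daowto6cjtap2'
Chunk 3: stream[26..27]='0' size=0 (terminator). Final body='ou2daowto6cjtap2' (16 bytes)
Body byte 0 = 'o'

Answer: o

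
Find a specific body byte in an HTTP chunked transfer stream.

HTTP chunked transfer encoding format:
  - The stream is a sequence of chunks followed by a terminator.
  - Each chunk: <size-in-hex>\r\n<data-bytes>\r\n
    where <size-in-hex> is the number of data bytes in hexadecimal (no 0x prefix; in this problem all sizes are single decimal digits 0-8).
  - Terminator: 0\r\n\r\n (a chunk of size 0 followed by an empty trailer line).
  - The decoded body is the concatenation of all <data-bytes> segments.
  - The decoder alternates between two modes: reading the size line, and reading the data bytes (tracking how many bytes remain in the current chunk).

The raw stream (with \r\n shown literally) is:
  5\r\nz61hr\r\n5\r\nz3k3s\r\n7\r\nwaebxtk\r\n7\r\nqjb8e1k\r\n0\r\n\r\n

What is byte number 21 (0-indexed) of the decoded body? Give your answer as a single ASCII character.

Chunk 1: stream[0..1]='5' size=0x5=5, data at stream[3..8]='z61hr' -> body[0..5], body so far='z61hr'
Chunk 2: stream[10..11]='5' size=0x5=5, data at stream[13..18]='z3k3s' -> body[5..10], body so far='z61hrz3k3s'
Chunk 3: stream[20..21]='7' size=0x7=7, data at stream[23..30]='waebxtk' -> body[10..17], body so far='z61hrz3k3swaebxtk'
Chunk 4: stream[32..33]='7' size=0x7=7, data at stream[35..42]='qjb8e1k' -> body[17..24], body so far='z61hrz3k3swaebxtkqjb8e1k'
Chunk 5: stream[44..45]='0' size=0 (terminator). Final body='z61hrz3k3swaebxtkqjb8e1k' (24 bytes)
Body byte 21 = 'e'

Answer: e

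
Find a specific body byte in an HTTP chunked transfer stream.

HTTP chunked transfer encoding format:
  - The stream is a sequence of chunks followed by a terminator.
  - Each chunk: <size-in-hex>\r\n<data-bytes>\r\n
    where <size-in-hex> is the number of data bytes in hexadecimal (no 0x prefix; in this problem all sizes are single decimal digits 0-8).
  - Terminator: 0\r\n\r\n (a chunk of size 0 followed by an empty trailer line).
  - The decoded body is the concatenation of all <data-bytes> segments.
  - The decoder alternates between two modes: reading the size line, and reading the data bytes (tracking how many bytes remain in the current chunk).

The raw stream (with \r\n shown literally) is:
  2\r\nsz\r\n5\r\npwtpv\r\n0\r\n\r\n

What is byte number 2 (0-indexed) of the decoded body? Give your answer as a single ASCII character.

Chunk 1: stream[0..1]='2' size=0x2=2, data at stream[3..5]='sz' -> body[0..2], body so far='sz'
Chunk 2: stream[7..8]='5' size=0x5=5, data at stream[10..15]='pwtpv' -> body[2..7], body so far='szpwtpv'
Chunk 3: stream[17..18]='0' size=0 (terminator). Final body='szpwtpv' (7 bytes)
Body byte 2 = 'p'

Answer: p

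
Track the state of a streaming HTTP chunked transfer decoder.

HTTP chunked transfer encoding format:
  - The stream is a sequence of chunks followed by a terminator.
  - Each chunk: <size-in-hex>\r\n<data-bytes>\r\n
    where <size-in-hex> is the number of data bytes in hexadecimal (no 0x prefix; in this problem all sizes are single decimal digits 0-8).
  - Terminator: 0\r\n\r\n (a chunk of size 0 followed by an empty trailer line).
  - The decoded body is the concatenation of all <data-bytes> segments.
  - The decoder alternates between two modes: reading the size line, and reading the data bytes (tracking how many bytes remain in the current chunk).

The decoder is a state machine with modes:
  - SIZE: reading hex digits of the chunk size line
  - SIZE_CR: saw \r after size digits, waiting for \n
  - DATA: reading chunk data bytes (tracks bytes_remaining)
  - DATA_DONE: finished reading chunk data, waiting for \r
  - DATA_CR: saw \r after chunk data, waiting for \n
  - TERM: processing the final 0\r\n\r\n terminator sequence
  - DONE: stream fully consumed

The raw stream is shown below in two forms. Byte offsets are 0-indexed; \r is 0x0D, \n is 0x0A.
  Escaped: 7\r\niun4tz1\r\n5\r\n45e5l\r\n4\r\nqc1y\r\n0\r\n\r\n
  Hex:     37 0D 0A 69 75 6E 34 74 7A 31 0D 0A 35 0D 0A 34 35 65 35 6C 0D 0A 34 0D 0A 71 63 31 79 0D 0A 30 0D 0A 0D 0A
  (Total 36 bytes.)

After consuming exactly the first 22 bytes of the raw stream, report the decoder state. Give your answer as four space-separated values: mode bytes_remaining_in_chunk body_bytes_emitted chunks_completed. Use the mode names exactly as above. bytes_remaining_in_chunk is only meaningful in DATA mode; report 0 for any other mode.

Byte 0 = '7': mode=SIZE remaining=0 emitted=0 chunks_done=0
Byte 1 = 0x0D: mode=SIZE_CR remaining=0 emitted=0 chunks_done=0
Byte 2 = 0x0A: mode=DATA remaining=7 emitted=0 chunks_done=0
Byte 3 = 'i': mode=DATA remaining=6 emitted=1 chunks_done=0
Byte 4 = 'u': mode=DATA remaining=5 emitted=2 chunks_done=0
Byte 5 = 'n': mode=DATA remaining=4 emitted=3 chunks_done=0
Byte 6 = '4': mode=DATA remaining=3 emitted=4 chunks_done=0
Byte 7 = 't': mode=DATA remaining=2 emitted=5 chunks_done=0
Byte 8 = 'z': mode=DATA remaining=1 emitted=6 chunks_done=0
Byte 9 = '1': mode=DATA_DONE remaining=0 emitted=7 chunks_done=0
Byte 10 = 0x0D: mode=DATA_CR remaining=0 emitted=7 chunks_done=0
Byte 11 = 0x0A: mode=SIZE remaining=0 emitted=7 chunks_done=1
Byte 12 = '5': mode=SIZE remaining=0 emitted=7 chunks_done=1
Byte 13 = 0x0D: mode=SIZE_CR remaining=0 emitted=7 chunks_done=1
Byte 14 = 0x0A: mode=DATA remaining=5 emitted=7 chunks_done=1
Byte 15 = '4': mode=DATA remaining=4 emitted=8 chunks_done=1
Byte 16 = '5': mode=DATA remaining=3 emitted=9 chunks_done=1
Byte 17 = 'e': mode=DATA remaining=2 emitted=10 chunks_done=1
Byte 18 = '5': mode=DATA remaining=1 emitted=11 chunks_done=1
Byte 19 = 'l': mode=DATA_DONE remaining=0 emitted=12 chunks_done=1
Byte 20 = 0x0D: mode=DATA_CR remaining=0 emitted=12 chunks_done=1
Byte 21 = 0x0A: mode=SIZE remaining=0 emitted=12 chunks_done=2

Answer: SIZE 0 12 2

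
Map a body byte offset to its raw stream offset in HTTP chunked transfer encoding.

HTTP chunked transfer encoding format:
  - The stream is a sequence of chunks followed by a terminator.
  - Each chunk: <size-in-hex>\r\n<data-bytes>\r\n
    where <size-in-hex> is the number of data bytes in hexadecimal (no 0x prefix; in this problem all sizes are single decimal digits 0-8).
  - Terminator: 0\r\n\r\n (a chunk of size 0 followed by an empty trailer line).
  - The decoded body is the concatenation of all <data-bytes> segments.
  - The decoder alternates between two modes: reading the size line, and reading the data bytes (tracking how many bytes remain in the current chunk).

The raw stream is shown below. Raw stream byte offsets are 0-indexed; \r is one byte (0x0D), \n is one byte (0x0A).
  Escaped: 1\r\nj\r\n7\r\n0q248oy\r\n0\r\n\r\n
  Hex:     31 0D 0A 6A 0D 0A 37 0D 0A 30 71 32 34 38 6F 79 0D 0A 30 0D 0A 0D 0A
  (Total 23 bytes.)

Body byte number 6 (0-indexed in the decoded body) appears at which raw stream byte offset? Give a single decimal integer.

Chunk 1: stream[0..1]='1' size=0x1=1, data at stream[3..4]='j' -> body[0..1], body so far='j'
Chunk 2: stream[6..7]='7' size=0x7=7, data at stream[9..16]='0q248oy' -> body[1..8], body so far='j0q248oy'
Chunk 3: stream[18..19]='0' size=0 (terminator). Final body='j0q248oy' (8 bytes)
Body byte 6 at stream offset 14

Answer: 14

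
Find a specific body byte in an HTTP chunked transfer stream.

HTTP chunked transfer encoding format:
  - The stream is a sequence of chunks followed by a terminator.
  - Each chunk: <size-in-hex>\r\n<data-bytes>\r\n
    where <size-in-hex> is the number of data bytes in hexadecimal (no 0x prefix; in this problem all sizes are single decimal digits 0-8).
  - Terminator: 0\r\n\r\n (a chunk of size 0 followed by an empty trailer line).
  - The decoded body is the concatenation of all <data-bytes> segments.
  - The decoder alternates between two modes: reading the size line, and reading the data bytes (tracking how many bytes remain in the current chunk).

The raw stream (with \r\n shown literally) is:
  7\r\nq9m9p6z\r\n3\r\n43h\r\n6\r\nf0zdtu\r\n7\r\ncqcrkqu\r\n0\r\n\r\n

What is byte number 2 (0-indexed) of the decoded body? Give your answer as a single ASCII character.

Answer: m

Derivation:
Chunk 1: stream[0..1]='7' size=0x7=7, data at stream[3..10]='q9m9p6z' -> body[0..7], body so far='q9m9p6z'
Chunk 2: stream[12..13]='3' size=0x3=3, data at stream[15..18]='43h' -> body[7..10], body so far='q9m9p6z43h'
Chunk 3: stream[20..21]='6' size=0x6=6, data at stream[23..29]='f0zdtu' -> body[10..16], body so far='q9m9p6z43hf0zdtu'
Chunk 4: stream[31..32]='7' size=0x7=7, data at stream[34..41]='cqcrkqu' -> body[16..23], body so far='q9m9p6z43hf0zdtucqcrkqu'
Chunk 5: stream[43..44]='0' size=0 (terminator). Final body='q9m9p6z43hf0zdtucqcrkqu' (23 bytes)
Body byte 2 = 'm'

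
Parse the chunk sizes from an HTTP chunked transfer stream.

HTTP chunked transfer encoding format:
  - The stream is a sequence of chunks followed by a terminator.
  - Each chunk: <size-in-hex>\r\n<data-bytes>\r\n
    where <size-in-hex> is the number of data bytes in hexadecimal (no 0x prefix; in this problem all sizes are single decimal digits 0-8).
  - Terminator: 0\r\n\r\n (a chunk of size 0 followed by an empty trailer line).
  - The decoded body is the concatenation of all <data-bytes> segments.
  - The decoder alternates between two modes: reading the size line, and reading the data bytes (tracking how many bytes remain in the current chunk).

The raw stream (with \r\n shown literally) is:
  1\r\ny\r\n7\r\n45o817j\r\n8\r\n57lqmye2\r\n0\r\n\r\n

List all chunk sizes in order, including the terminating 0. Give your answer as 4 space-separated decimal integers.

Answer: 1 7 8 0

Derivation:
Chunk 1: stream[0..1]='1' size=0x1=1, data at stream[3..4]='y' -> body[0..1], body so far='y'
Chunk 2: stream[6..7]='7' size=0x7=7, data at stream[9..16]='45o817j' -> body[1..8], body so far='y45o817j'
Chunk 3: stream[18..19]='8' size=0x8=8, data at stream[21..29]='57lqmye2' -> body[8..16], body so far='y45o817j57lqmye2'
Chunk 4: stream[31..32]='0' size=0 (terminator). Final body='y45o817j57lqmye2' (16 bytes)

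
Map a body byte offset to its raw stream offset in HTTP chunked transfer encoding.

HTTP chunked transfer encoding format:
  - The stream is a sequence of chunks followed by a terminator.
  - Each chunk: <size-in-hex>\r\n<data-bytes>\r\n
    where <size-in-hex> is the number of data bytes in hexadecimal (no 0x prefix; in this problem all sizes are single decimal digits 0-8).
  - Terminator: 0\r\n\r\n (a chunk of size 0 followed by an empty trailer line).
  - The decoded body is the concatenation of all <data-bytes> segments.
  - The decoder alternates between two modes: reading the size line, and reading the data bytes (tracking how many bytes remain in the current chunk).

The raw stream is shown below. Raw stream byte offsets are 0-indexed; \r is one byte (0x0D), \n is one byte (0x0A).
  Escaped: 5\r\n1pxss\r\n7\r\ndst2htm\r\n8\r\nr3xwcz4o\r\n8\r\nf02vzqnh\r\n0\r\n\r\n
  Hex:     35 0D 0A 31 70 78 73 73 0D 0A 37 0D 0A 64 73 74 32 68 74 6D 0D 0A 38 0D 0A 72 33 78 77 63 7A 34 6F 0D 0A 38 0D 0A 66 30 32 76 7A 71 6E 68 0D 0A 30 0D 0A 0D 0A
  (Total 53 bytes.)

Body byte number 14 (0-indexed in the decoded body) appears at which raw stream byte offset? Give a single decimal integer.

Answer: 27

Derivation:
Chunk 1: stream[0..1]='5' size=0x5=5, data at stream[3..8]='1pxss' -> body[0..5], body so far='1pxss'
Chunk 2: stream[10..11]='7' size=0x7=7, data at stream[13..20]='dst2htm' -> body[5..12], body so far='1pxssdst2htm'
Chunk 3: stream[22..23]='8' size=0x8=8, data at stream[25..33]='r3xwcz4o' -> body[12..20], body so far='1pxssdst2htmr3xwcz4o'
Chunk 4: stream[35..36]='8' size=0x8=8, data at stream[38..46]='f02vzqnh' -> body[20..28], body so far='1pxssdst2htmr3xwcz4of02vzqnh'
Chunk 5: stream[48..49]='0' size=0 (terminator). Final body='1pxssdst2htmr3xwcz4of02vzqnh' (28 bytes)
Body byte 14 at stream offset 27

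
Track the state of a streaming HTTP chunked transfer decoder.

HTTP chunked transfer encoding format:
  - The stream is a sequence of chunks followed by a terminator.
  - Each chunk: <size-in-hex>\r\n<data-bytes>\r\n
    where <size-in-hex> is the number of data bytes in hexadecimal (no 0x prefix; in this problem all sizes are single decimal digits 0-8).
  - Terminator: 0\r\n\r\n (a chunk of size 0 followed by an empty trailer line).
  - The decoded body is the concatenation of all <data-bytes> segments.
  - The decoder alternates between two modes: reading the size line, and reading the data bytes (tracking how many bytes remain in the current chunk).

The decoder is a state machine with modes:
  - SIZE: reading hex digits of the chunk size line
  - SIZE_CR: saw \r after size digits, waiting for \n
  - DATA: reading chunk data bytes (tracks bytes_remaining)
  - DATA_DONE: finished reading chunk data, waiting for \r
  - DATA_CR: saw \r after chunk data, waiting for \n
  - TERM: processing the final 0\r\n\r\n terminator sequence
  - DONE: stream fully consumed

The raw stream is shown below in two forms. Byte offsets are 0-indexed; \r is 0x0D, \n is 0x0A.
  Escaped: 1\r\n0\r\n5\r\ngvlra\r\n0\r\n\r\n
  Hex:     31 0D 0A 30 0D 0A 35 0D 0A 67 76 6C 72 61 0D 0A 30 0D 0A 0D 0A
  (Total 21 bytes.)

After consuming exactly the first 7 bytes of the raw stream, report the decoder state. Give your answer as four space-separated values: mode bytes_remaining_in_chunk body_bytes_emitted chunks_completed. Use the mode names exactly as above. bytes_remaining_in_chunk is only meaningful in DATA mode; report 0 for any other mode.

Byte 0 = '1': mode=SIZE remaining=0 emitted=0 chunks_done=0
Byte 1 = 0x0D: mode=SIZE_CR remaining=0 emitted=0 chunks_done=0
Byte 2 = 0x0A: mode=DATA remaining=1 emitted=0 chunks_done=0
Byte 3 = '0': mode=DATA_DONE remaining=0 emitted=1 chunks_done=0
Byte 4 = 0x0D: mode=DATA_CR remaining=0 emitted=1 chunks_done=0
Byte 5 = 0x0A: mode=SIZE remaining=0 emitted=1 chunks_done=1
Byte 6 = '5': mode=SIZE remaining=0 emitted=1 chunks_done=1

Answer: SIZE 0 1 1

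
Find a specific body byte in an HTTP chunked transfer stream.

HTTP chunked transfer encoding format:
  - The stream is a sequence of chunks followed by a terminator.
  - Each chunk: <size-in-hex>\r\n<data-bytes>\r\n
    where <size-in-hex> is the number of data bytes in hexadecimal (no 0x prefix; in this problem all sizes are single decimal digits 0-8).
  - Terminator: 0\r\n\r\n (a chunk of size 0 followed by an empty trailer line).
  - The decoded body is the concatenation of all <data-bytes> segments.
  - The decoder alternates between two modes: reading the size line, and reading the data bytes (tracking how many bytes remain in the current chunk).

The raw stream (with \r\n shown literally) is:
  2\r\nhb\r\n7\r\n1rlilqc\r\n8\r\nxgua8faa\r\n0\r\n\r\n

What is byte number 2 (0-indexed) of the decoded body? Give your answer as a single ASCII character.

Chunk 1: stream[0..1]='2' size=0x2=2, data at stream[3..5]='hb' -> body[0..2], body so far='hb'
Chunk 2: stream[7..8]='7' size=0x7=7, data at stream[10..17]='1rlilqc' -> body[2..9], body so far='hb1rlilqc'
Chunk 3: stream[19..20]='8' size=0x8=8, data at stream[22..30]='xgua8faa' -> body[9..17], body so far='hb1rlilqcxgua8faa'
Chunk 4: stream[32..33]='0' size=0 (terminator). Final body='hb1rlilqcxgua8faa' (17 bytes)
Body byte 2 = '1'

Answer: 1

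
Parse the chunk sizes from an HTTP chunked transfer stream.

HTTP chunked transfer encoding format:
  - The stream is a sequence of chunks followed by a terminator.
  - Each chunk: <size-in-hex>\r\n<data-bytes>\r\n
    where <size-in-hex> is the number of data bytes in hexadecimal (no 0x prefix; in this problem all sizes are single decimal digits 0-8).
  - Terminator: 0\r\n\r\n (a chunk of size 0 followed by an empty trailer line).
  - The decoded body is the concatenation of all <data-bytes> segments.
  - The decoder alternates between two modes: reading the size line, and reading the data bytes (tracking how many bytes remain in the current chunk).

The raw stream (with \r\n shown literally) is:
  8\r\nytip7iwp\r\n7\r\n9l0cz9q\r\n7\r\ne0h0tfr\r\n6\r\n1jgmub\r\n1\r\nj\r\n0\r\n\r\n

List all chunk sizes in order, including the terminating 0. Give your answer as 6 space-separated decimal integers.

Answer: 8 7 7 6 1 0

Derivation:
Chunk 1: stream[0..1]='8' size=0x8=8, data at stream[3..11]='ytip7iwp' -> body[0..8], body so far='ytip7iwp'
Chunk 2: stream[13..14]='7' size=0x7=7, data at stream[16..23]='9l0cz9q' -> body[8..15], body so far='ytip7iwp9l0cz9q'
Chunk 3: stream[25..26]='7' size=0x7=7, data at stream[28..35]='e0h0tfr' -> body[15..22], body so far='ytip7iwp9l0cz9qe0h0tfr'
Chunk 4: stream[37..38]='6' size=0x6=6, data at stream[40..46]='1jgmub' -> body[22..28], body so far='ytip7iwp9l0cz9qe0h0tfr1jgmub'
Chunk 5: stream[48..49]='1' size=0x1=1, data at stream[51..52]='j' -> body[28..29], body so far='ytip7iwp9l0cz9qe0h0tfr1jgmubj'
Chunk 6: stream[54..55]='0' size=0 (terminator). Final body='ytip7iwp9l0cz9qe0h0tfr1jgmubj' (29 bytes)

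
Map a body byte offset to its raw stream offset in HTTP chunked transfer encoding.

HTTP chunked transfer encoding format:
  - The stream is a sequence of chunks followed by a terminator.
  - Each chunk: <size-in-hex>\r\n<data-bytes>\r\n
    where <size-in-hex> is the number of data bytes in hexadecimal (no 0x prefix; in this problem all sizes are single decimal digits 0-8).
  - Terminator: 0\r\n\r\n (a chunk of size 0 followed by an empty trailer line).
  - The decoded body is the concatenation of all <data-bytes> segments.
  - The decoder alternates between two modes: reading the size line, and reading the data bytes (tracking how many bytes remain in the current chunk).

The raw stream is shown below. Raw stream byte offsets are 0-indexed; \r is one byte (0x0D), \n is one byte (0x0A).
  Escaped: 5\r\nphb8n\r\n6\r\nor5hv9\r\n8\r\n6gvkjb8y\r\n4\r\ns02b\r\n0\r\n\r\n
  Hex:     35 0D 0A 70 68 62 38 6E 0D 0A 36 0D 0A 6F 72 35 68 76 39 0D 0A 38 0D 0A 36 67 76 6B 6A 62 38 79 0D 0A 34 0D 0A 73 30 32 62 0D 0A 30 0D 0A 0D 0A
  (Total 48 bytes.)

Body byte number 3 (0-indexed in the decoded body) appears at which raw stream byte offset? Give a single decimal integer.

Chunk 1: stream[0..1]='5' size=0x5=5, data at stream[3..8]='phb8n' -> body[0..5], body so far='phb8n'
Chunk 2: stream[10..11]='6' size=0x6=6, data at stream[13..19]='or5hv9' -> body[5..11], body so far='phb8nor5hv9'
Chunk 3: stream[21..22]='8' size=0x8=8, data at stream[24..32]='6gvkjb8y' -> body[11..19], body so far='phb8nor5hv96gvkjb8y'
Chunk 4: stream[34..35]='4' size=0x4=4, data at stream[37..41]='s02b' -> body[19..23], body so far='phb8nor5hv96gvkjb8ys02b'
Chunk 5: stream[43..44]='0' size=0 (terminator). Final body='phb8nor5hv96gvkjb8ys02b' (23 bytes)
Body byte 3 at stream offset 6

Answer: 6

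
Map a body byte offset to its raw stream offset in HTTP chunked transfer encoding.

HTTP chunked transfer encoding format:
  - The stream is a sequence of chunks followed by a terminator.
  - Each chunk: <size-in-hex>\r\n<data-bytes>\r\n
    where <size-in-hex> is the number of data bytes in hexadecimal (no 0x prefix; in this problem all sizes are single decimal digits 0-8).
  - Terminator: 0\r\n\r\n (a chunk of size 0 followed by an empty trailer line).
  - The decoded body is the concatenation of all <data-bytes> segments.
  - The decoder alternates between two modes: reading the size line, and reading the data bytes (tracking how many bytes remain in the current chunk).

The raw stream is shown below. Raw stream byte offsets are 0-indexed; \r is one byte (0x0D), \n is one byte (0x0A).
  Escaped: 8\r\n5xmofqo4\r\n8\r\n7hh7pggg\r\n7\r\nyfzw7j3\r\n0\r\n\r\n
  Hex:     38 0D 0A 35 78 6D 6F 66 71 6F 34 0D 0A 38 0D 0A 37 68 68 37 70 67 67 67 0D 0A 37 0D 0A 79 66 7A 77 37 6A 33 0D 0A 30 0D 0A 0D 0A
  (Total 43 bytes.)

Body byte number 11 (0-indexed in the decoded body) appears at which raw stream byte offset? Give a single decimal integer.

Chunk 1: stream[0..1]='8' size=0x8=8, data at stream[3..11]='5xmofqo4' -> body[0..8], body so far='5xmofqo4'
Chunk 2: stream[13..14]='8' size=0x8=8, data at stream[16..24]='7hh7pggg' -> body[8..16], body so far='5xmofqo47hh7pggg'
Chunk 3: stream[26..27]='7' size=0x7=7, data at stream[29..36]='yfzw7j3' -> body[16..23], body so far='5xmofqo47hh7pgggyfzw7j3'
Chunk 4: stream[38..39]='0' size=0 (terminator). Final body='5xmofqo47hh7pgggyfzw7j3' (23 bytes)
Body byte 11 at stream offset 19

Answer: 19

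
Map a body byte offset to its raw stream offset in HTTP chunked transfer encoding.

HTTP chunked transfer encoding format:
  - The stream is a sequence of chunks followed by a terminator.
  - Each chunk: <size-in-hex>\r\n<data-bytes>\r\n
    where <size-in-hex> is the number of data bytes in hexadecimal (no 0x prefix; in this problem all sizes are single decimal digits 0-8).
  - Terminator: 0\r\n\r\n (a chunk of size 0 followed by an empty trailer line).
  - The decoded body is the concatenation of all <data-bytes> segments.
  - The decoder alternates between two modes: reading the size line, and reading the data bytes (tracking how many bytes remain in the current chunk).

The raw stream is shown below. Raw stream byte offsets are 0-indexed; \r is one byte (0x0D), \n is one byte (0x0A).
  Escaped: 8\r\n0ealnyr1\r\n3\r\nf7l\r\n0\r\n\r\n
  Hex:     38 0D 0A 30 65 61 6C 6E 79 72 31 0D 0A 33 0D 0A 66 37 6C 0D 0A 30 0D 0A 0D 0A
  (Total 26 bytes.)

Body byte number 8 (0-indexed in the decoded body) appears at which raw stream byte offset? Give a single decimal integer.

Chunk 1: stream[0..1]='8' size=0x8=8, data at stream[3..11]='0ealnyr1' -> body[0..8], body so far='0ealnyr1'
Chunk 2: stream[13..14]='3' size=0x3=3, data at stream[16..19]='f7l' -> body[8..11], body so far='0ealnyr1f7l'
Chunk 3: stream[21..22]='0' size=0 (terminator). Final body='0ealnyr1f7l' (11 bytes)
Body byte 8 at stream offset 16

Answer: 16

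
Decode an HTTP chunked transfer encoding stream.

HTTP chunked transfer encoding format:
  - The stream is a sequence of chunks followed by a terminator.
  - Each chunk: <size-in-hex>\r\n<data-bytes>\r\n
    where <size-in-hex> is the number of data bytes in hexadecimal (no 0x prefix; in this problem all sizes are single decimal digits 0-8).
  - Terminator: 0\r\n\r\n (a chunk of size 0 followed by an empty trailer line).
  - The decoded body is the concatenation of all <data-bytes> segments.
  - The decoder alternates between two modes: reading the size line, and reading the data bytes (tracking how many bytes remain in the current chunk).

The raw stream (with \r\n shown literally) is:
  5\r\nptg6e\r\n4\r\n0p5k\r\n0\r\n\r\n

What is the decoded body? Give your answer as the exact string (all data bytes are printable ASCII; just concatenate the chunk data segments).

Chunk 1: stream[0..1]='5' size=0x5=5, data at stream[3..8]='ptg6e' -> body[0..5], body so far='ptg6e'
Chunk 2: stream[10..11]='4' size=0x4=4, data at stream[13..17]='0p5k' -> body[5..9], body so far='ptg6e0p5k'
Chunk 3: stream[19..20]='0' size=0 (terminator). Final body='ptg6e0p5k' (9 bytes)

Answer: ptg6e0p5k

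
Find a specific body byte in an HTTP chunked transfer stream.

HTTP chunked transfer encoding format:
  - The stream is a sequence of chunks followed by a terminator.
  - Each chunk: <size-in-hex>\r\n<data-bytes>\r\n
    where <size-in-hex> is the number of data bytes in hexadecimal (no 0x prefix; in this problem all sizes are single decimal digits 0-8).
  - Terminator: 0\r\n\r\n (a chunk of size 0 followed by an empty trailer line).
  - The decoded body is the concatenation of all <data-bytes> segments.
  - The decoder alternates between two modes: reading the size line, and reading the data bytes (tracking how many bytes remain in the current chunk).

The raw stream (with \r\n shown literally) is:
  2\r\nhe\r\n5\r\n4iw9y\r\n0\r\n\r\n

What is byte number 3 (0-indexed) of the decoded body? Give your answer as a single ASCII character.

Chunk 1: stream[0..1]='2' size=0x2=2, data at stream[3..5]='he' -> body[0..2], body so far='he'
Chunk 2: stream[7..8]='5' size=0x5=5, data at stream[10..15]='4iw9y' -> body[2..7], body so far='he4iw9y'
Chunk 3: stream[17..18]='0' size=0 (terminator). Final body='he4iw9y' (7 bytes)
Body byte 3 = 'i'

Answer: i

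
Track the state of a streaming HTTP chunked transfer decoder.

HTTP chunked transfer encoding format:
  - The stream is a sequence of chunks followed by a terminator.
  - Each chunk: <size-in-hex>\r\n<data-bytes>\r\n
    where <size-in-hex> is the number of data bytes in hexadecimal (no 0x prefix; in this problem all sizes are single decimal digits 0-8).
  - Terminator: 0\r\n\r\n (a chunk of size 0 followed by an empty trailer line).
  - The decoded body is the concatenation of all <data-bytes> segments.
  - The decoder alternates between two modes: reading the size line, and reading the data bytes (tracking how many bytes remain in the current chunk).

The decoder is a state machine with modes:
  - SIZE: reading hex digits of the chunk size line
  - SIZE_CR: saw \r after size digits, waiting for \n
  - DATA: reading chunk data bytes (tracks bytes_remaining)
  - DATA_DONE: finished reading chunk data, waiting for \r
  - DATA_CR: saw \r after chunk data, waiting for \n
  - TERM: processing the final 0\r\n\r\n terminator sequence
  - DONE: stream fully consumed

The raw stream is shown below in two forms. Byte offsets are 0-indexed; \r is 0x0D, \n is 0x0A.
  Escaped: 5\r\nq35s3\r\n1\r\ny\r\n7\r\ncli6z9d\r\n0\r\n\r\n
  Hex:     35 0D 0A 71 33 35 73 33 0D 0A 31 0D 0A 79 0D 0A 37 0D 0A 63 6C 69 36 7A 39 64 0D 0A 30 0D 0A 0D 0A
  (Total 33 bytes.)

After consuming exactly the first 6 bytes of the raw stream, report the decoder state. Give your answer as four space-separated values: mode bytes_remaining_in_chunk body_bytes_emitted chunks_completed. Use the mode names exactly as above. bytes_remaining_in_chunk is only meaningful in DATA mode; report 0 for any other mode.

Byte 0 = '5': mode=SIZE remaining=0 emitted=0 chunks_done=0
Byte 1 = 0x0D: mode=SIZE_CR remaining=0 emitted=0 chunks_done=0
Byte 2 = 0x0A: mode=DATA remaining=5 emitted=0 chunks_done=0
Byte 3 = 'q': mode=DATA remaining=4 emitted=1 chunks_done=0
Byte 4 = '3': mode=DATA remaining=3 emitted=2 chunks_done=0
Byte 5 = '5': mode=DATA remaining=2 emitted=3 chunks_done=0

Answer: DATA 2 3 0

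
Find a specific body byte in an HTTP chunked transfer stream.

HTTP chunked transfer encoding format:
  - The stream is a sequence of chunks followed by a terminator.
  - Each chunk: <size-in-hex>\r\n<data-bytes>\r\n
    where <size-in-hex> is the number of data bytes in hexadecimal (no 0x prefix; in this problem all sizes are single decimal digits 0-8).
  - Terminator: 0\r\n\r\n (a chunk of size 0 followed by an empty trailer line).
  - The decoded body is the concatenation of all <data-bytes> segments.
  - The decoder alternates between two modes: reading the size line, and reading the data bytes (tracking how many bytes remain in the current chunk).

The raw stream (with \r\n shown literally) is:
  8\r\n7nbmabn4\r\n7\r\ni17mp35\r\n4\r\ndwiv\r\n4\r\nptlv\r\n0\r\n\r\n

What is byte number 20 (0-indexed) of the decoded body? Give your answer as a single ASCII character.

Answer: t

Derivation:
Chunk 1: stream[0..1]='8' size=0x8=8, data at stream[3..11]='7nbmabn4' -> body[0..8], body so far='7nbmabn4'
Chunk 2: stream[13..14]='7' size=0x7=7, data at stream[16..23]='i17mp35' -> body[8..15], body so far='7nbmabn4i17mp35'
Chunk 3: stream[25..26]='4' size=0x4=4, data at stream[28..32]='dwiv' -> body[15..19], body so far='7nbmabn4i17mp35dwiv'
Chunk 4: stream[34..35]='4' size=0x4=4, data at stream[37..41]='ptlv' -> body[19..23], body so far='7nbmabn4i17mp35dwivptlv'
Chunk 5: stream[43..44]='0' size=0 (terminator). Final body='7nbmabn4i17mp35dwivptlv' (23 bytes)
Body byte 20 = 't'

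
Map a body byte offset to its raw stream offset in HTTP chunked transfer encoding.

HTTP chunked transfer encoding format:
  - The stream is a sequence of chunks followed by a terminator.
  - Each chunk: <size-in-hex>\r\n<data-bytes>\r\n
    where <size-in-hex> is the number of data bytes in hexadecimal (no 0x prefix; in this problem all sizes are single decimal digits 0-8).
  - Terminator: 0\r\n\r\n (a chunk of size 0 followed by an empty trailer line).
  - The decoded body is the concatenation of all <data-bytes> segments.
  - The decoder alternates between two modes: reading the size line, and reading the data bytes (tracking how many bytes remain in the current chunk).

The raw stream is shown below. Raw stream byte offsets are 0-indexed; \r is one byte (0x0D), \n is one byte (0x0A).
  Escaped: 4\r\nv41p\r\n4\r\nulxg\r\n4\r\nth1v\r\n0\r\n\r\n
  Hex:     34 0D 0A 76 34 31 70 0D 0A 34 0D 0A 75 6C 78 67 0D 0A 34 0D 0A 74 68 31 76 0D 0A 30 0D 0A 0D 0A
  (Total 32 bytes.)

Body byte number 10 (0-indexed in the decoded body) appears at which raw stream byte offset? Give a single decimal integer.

Answer: 23

Derivation:
Chunk 1: stream[0..1]='4' size=0x4=4, data at stream[3..7]='v41p' -> body[0..4], body so far='v41p'
Chunk 2: stream[9..10]='4' size=0x4=4, data at stream[12..16]='ulxg' -> body[4..8], body so far='v41pulxg'
Chunk 3: stream[18..19]='4' size=0x4=4, data at stream[21..25]='th1v' -> body[8..12], body so far='v41pulxgth1v'
Chunk 4: stream[27..28]='0' size=0 (terminator). Final body='v41pulxgth1v' (12 bytes)
Body byte 10 at stream offset 23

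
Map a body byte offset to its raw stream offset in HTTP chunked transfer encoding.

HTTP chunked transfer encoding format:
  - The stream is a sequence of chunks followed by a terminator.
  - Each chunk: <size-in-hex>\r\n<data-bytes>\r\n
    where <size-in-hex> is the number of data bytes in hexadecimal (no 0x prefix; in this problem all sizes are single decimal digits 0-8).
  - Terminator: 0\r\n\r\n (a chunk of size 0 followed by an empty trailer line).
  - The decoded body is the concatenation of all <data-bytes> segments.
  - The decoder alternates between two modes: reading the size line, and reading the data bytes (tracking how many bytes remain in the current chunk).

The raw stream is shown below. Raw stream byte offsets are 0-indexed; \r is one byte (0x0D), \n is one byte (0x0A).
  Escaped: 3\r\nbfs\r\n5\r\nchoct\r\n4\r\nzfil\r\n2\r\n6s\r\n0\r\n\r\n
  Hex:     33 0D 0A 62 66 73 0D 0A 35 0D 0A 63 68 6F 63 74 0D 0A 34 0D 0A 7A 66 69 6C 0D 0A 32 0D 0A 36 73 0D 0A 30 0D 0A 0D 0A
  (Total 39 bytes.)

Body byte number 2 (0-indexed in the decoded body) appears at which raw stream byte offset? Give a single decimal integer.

Chunk 1: stream[0..1]='3' size=0x3=3, data at stream[3..6]='bfs' -> body[0..3], body so far='bfs'
Chunk 2: stream[8..9]='5' size=0x5=5, data at stream[11..16]='choct' -> body[3..8], body so far='bfschoct'
Chunk 3: stream[18..19]='4' size=0x4=4, data at stream[21..25]='zfil' -> body[8..12], body so far='bfschoctzfil'
Chunk 4: stream[27..28]='2' size=0x2=2, data at stream[30..32]='6s' -> body[12..14], body so far='bfschoctzfil6s'
Chunk 5: stream[34..35]='0' size=0 (terminator). Final body='bfschoctzfil6s' (14 bytes)
Body byte 2 at stream offset 5

Answer: 5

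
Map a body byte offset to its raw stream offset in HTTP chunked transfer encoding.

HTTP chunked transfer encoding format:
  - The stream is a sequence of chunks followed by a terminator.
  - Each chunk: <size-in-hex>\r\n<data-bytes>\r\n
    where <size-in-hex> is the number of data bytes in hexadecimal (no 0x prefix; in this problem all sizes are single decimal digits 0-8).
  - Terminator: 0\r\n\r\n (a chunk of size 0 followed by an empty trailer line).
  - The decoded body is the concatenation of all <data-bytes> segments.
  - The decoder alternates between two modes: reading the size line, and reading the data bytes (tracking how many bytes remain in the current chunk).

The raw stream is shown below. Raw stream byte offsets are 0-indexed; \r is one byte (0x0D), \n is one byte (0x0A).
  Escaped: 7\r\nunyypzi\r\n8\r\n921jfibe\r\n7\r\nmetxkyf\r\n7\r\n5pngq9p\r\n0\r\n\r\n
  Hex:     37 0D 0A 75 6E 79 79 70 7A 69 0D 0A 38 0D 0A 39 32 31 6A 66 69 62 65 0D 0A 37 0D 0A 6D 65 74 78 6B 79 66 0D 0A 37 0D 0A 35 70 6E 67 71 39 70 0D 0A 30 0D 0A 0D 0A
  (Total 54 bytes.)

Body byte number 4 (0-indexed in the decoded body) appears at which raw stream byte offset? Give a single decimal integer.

Chunk 1: stream[0..1]='7' size=0x7=7, data at stream[3..10]='unyypzi' -> body[0..7], body so far='unyypzi'
Chunk 2: stream[12..13]='8' size=0x8=8, data at stream[15..23]='921jfibe' -> body[7..15], body so far='unyypzi921jfibe'
Chunk 3: stream[25..26]='7' size=0x7=7, data at stream[28..35]='metxkyf' -> body[15..22], body so far='unyypzi921jfibemetxkyf'
Chunk 4: stream[37..38]='7' size=0x7=7, data at stream[40..47]='5pngq9p' -> body[22..29], body so far='unyypzi921jfibemetxkyf5pngq9p'
Chunk 5: stream[49..50]='0' size=0 (terminator). Final body='unyypzi921jfibemetxkyf5pngq9p' (29 bytes)
Body byte 4 at stream offset 7

Answer: 7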